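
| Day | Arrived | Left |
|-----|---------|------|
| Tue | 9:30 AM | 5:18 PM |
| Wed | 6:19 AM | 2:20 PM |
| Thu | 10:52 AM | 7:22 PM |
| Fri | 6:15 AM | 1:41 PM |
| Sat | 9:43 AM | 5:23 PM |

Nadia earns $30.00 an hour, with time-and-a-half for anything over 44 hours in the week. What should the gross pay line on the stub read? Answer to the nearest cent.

$1182.50

Tue: 9:30 AM–5:18 PM = 7 h 48 min
Wed: 6:19 AM–2:20 PM = 8 h 1 min
Thu: 10:52 AM–7:22 PM = 8 h 30 min
Fri: 6:15 AM–1:41 PM = 7 h 26 min
Sat: 9:43 AM–5:23 PM = 7 h 40 min
Total worked: 39 h 25 min = 2365 min.
Regular 39 h 25 min = 2365 min at $30.00/h; overtime 0 h 0 min = 0 min at $45.00/h.
Pay = (2365 × $30.00 + 0 × $45.00) ÷ 60 = $1182.50.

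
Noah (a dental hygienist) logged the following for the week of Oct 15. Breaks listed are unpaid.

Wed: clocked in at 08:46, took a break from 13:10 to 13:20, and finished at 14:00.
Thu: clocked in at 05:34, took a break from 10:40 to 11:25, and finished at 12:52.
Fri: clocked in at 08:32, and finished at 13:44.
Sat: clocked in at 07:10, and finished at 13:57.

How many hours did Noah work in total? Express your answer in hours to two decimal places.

23.60 hours

Wed: 08:46–14:00 = 5 h 14 min; less 10 min break → 5 h 4 min
Thu: 05:34–12:52 = 7 h 18 min; less 45 min break → 6 h 33 min
Fri: 08:32–13:44 = 5 h 12 min
Sat: 07:10–13:57 = 6 h 47 min
Total: 5 h 4 min + 6 h 33 min + 5 h 12 min + 6 h 47 min = 23 h 36 min.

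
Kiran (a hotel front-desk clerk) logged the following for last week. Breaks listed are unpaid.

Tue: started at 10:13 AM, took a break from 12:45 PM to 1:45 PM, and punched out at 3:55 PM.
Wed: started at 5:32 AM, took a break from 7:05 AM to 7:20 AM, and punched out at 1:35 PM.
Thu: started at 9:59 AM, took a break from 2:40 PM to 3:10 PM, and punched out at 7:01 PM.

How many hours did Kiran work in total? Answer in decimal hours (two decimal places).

Tue: 10:13 AM–3:55 PM = 5 h 42 min; less 60 min break → 4 h 42 min
Wed: 5:32 AM–1:35 PM = 8 h 3 min; less 15 min break → 7 h 48 min
Thu: 9:59 AM–7:01 PM = 9 h 2 min; less 30 min break → 8 h 32 min
Total: 4 h 42 min + 7 h 48 min + 8 h 32 min = 21 h 2 min.

21.03 hours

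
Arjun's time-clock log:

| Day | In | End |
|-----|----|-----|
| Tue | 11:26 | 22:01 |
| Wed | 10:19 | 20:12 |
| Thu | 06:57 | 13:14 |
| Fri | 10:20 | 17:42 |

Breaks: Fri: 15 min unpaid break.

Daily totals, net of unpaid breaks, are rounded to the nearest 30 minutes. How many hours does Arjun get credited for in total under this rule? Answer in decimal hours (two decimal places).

Tue: 11:26–22:01 = 10 h 35 min → rounds to 10 h 30 min
Wed: 10:19–20:12 = 9 h 53 min → rounds to 10 h 0 min
Thu: 06:57–13:14 = 6 h 17 min → rounds to 6 h 30 min
Fri: 10:20–17:42 = 7 h 22 min − 15 min = 7 h 7 min → rounds to 7 h 0 min
Total credited: 34 h 0 min.

34.00 hours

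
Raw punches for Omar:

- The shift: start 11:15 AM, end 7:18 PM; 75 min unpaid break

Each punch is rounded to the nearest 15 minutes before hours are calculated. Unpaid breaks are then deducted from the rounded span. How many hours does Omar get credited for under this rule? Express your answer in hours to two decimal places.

The shift: in 11:15 AM→11:15 AM, out 7:18 PM→7:15 PM; 8 h 0 min − 75 min = 6 h 45 min

6.75 hours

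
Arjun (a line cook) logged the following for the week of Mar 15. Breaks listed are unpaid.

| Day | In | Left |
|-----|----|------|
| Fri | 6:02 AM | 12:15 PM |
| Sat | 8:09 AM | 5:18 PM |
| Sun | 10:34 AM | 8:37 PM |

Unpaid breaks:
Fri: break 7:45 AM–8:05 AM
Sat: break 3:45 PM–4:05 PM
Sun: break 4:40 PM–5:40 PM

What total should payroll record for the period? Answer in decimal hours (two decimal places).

23.75 hours

Fri: 6:02 AM–12:15 PM = 6 h 13 min; less 20 min break → 5 h 53 min
Sat: 8:09 AM–5:18 PM = 9 h 9 min; less 20 min break → 8 h 49 min
Sun: 10:34 AM–8:37 PM = 10 h 3 min; less 60 min break → 9 h 3 min
Total: 5 h 53 min + 8 h 49 min + 9 h 3 min = 23 h 45 min.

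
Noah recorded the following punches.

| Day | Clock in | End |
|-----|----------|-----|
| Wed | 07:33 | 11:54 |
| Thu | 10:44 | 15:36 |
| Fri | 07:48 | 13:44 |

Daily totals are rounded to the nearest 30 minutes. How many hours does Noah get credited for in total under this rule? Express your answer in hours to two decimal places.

15.50 hours

Wed: 07:33–11:54 = 4 h 21 min → rounds to 4 h 30 min
Thu: 10:44–15:36 = 4 h 52 min → rounds to 5 h 0 min
Fri: 07:48–13:44 = 5 h 56 min → rounds to 6 h 0 min
Total credited: 15 h 30 min.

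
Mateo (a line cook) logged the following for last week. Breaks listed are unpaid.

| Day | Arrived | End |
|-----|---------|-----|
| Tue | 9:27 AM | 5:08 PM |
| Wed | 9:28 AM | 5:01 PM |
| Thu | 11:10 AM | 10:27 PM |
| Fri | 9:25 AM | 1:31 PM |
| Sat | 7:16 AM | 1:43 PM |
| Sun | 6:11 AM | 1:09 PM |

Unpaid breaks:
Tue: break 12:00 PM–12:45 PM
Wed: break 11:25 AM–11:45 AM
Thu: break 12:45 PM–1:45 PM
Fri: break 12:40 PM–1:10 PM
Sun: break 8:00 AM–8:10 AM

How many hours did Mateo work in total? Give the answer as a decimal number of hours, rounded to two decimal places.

41.28 hours

Tue: 9:27 AM–5:08 PM = 7 h 41 min; less 45 min break → 6 h 56 min
Wed: 9:28 AM–5:01 PM = 7 h 33 min; less 20 min break → 7 h 13 min
Thu: 11:10 AM–10:27 PM = 11 h 17 min; less 60 min break → 10 h 17 min
Fri: 9:25 AM–1:31 PM = 4 h 6 min; less 30 min break → 3 h 36 min
Sat: 7:16 AM–1:43 PM = 6 h 27 min
Sun: 6:11 AM–1:09 PM = 6 h 58 min; less 10 min break → 6 h 48 min
Total: 6 h 56 min + 7 h 13 min + 10 h 17 min + 3 h 36 min + 6 h 27 min + 6 h 48 min = 41 h 17 min.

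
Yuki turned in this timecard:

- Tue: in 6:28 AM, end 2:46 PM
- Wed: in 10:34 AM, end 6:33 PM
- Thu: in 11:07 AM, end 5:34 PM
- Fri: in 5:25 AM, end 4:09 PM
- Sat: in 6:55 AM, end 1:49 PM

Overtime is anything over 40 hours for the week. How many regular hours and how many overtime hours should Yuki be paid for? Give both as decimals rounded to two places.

Regular 40.00 hours, overtime 0.37 hours

Tue: 6:28 AM–2:46 PM = 8 h 18 min
Wed: 10:34 AM–6:33 PM = 7 h 59 min
Thu: 11:07 AM–5:34 PM = 6 h 27 min
Fri: 5:25 AM–4:09 PM = 10 h 44 min
Sat: 6:55 AM–1:49 PM = 6 h 54 min
Total worked: 40 h 22 min = 40.37 h.
Threshold 40 h → overtime 0 h 22 min, regular 40 h 0 min.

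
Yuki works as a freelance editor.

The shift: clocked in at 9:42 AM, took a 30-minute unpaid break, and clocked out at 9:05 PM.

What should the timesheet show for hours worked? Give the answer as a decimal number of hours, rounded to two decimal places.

The shift: 9:42 AM–9:05 PM = 11 h 23 min; less 30 min break → 10 h 53 min

10.88 hours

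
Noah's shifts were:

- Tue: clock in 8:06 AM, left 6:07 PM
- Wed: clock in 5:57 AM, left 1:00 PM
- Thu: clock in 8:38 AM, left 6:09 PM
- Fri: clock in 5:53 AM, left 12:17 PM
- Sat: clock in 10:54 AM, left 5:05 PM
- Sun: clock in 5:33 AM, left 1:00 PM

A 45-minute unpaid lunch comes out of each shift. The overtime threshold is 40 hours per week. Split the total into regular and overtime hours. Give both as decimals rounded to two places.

Tue: 8:06 AM–6:07 PM = 10 h 1 min; less 45 min break → 9 h 16 min
Wed: 5:57 AM–1:00 PM = 7 h 3 min; less 45 min break → 6 h 18 min
Thu: 8:38 AM–6:09 PM = 9 h 31 min; less 45 min break → 8 h 46 min
Fri: 5:53 AM–12:17 PM = 6 h 24 min; less 45 min break → 5 h 39 min
Sat: 10:54 AM–5:05 PM = 6 h 11 min; less 45 min break → 5 h 26 min
Sun: 5:33 AM–1:00 PM = 7 h 27 min; less 45 min break → 6 h 42 min
Total worked: 42 h 7 min = 42.12 h.
Threshold 40 h → overtime 2 h 7 min, regular 40 h 0 min.

Regular 40.00 hours, overtime 2.12 hours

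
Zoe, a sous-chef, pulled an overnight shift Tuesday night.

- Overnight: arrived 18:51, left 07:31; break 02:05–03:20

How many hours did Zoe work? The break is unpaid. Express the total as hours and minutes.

Overnight: 18:51 → midnight = 5 h 9 min; midnight → 07:31 = 7 h 31 min; span 12 h 40 min; less 75 min break → 11 h 25 min

11 h 25 min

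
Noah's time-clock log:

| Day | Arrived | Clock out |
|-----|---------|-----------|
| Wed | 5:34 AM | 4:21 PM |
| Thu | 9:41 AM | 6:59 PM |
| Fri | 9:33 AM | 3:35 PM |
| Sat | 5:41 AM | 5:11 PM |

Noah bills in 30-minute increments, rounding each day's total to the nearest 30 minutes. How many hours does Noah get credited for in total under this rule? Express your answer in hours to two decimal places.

38.00 hours

Wed: 5:34 AM–4:21 PM = 10 h 47 min → rounds to 11 h 0 min
Thu: 9:41 AM–6:59 PM = 9 h 18 min → rounds to 9 h 30 min
Fri: 9:33 AM–3:35 PM = 6 h 2 min → rounds to 6 h 0 min
Sat: 5:41 AM–5:11 PM = 11 h 30 min → rounds to 11 h 30 min
Total credited: 38 h 0 min.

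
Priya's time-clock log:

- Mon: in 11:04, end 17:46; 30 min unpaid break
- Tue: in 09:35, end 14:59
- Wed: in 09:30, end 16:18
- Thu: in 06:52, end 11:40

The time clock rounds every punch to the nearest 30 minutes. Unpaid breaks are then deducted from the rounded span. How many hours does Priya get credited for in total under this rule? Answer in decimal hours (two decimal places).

Mon: in 11:04→11:00, out 17:46→18:00; 7 h 0 min − 30 min = 6 h 30 min
Tue: in 09:35→09:30, out 14:59→15:00; 5 h 30 min
Wed: in 09:30→09:30, out 16:18→16:30; 7 h 0 min
Thu: in 06:52→07:00, out 11:40→11:30; 4 h 30 min
Total credited: 23 h 30 min.

23.50 hours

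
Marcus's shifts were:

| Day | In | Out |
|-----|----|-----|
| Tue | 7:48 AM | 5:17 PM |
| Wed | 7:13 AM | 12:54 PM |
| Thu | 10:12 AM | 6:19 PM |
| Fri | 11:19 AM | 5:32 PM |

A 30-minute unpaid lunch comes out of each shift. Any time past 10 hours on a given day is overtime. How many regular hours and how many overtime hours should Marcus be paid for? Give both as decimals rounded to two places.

Regular 27.50 hours, overtime 0.00 hours

Tue: 7:48 AM–5:17 PM = 9 h 29 min; less 30 min break → 8 h 59 min
Wed: 7:13 AM–12:54 PM = 5 h 41 min; less 30 min break → 5 h 11 min
Thu: 10:12 AM–6:19 PM = 8 h 7 min; less 30 min break → 7 h 37 min
Fri: 11:19 AM–5:32 PM = 6 h 13 min; less 30 min break → 5 h 43 min
Tue reg 8 h 59 min / OT 0 h 0 min; Wed reg 5 h 11 min / OT 0 h 0 min; Thu reg 7 h 37 min / OT 0 h 0 min; Fri reg 5 h 43 min / OT 0 h 0 min.
Totals: regular 27 h 30 min, overtime 0 h 0 min.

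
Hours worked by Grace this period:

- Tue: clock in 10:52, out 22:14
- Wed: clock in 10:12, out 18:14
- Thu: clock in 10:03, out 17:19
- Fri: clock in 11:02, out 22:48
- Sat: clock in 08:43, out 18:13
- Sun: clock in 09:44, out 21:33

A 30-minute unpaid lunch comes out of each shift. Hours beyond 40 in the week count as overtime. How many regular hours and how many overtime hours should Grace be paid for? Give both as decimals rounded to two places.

Regular 40.00 hours, overtime 16.75 hours

Tue: 10:52–22:14 = 11 h 22 min; less 30 min break → 10 h 52 min
Wed: 10:12–18:14 = 8 h 2 min; less 30 min break → 7 h 32 min
Thu: 10:03–17:19 = 7 h 16 min; less 30 min break → 6 h 46 min
Fri: 11:02–22:48 = 11 h 46 min; less 30 min break → 11 h 16 min
Sat: 08:43–18:13 = 9 h 30 min; less 30 min break → 9 h 0 min
Sun: 09:44–21:33 = 11 h 49 min; less 30 min break → 11 h 19 min
Total worked: 56 h 45 min = 56.75 h.
Threshold 40 h → overtime 16 h 45 min, regular 40 h 0 min.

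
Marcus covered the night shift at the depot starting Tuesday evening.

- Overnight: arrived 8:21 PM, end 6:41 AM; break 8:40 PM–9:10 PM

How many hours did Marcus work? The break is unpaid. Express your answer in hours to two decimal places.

Overnight: 8:21 PM → midnight = 3 h 39 min; midnight → 6:41 AM = 6 h 41 min; span 10 h 20 min; less 30 min break → 9 h 50 min

9.83 hours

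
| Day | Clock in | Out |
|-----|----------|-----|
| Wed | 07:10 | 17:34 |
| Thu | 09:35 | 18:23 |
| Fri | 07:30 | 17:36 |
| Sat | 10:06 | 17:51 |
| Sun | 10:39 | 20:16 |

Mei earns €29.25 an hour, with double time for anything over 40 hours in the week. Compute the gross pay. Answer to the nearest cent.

Wed: 07:10–17:34 = 10 h 24 min
Thu: 09:35–18:23 = 8 h 48 min
Fri: 07:30–17:36 = 10 h 6 min
Sat: 10:06–17:51 = 7 h 45 min
Sun: 10:39–20:16 = 9 h 37 min
Total worked: 46 h 40 min = 2800 min.
Regular 40 h 0 min = 2400 min at €29.25/h; overtime 6 h 40 min = 400 min at €58.50/h.
Pay = (2400 × €29.25 + 400 × €58.50) ÷ 60 = €1560.00.

€1560.00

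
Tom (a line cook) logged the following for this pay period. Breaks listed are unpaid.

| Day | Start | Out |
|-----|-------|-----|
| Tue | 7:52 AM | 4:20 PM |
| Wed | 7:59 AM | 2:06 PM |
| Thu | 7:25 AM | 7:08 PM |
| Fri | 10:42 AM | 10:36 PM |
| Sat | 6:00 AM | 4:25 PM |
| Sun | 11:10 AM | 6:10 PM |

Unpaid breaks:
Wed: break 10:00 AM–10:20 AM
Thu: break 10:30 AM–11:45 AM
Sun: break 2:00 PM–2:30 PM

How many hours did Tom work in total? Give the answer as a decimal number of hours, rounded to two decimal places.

53.53 hours

Tue: 7:52 AM–4:20 PM = 8 h 28 min
Wed: 7:59 AM–2:06 PM = 6 h 7 min; less 20 min break → 5 h 47 min
Thu: 7:25 AM–7:08 PM = 11 h 43 min; less 75 min break → 10 h 28 min
Fri: 10:42 AM–10:36 PM = 11 h 54 min
Sat: 6:00 AM–4:25 PM = 10 h 25 min
Sun: 11:10 AM–6:10 PM = 7 h 0 min; less 30 min break → 6 h 30 min
Total: 8 h 28 min + 5 h 47 min + 10 h 28 min + 11 h 54 min + 10 h 25 min + 6 h 30 min = 53 h 32 min.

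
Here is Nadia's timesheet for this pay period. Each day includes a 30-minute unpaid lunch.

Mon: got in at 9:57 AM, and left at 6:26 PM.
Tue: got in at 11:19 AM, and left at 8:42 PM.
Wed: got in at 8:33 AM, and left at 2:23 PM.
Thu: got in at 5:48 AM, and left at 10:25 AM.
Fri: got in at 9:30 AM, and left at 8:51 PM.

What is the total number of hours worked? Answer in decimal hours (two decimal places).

Mon: 9:57 AM–6:26 PM = 8 h 29 min; less 30 min break → 7 h 59 min
Tue: 11:19 AM–8:42 PM = 9 h 23 min; less 30 min break → 8 h 53 min
Wed: 8:33 AM–2:23 PM = 5 h 50 min; less 30 min break → 5 h 20 min
Thu: 5:48 AM–10:25 AM = 4 h 37 min; less 30 min break → 4 h 7 min
Fri: 9:30 AM–8:51 PM = 11 h 21 min; less 30 min break → 10 h 51 min
Total: 7 h 59 min + 8 h 53 min + 5 h 20 min + 4 h 7 min + 10 h 51 min = 37 h 10 min.

37.17 hours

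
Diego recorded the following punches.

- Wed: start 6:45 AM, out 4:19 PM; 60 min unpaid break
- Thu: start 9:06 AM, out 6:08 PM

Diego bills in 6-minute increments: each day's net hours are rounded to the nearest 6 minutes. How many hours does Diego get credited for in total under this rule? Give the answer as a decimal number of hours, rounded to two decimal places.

17.60 hours

Wed: 6:45 AM–4:19 PM = 9 h 34 min − 60 min = 8 h 34 min → rounds to 8 h 36 min
Thu: 9:06 AM–6:08 PM = 9 h 2 min → rounds to 9 h 0 min
Total credited: 17 h 36 min.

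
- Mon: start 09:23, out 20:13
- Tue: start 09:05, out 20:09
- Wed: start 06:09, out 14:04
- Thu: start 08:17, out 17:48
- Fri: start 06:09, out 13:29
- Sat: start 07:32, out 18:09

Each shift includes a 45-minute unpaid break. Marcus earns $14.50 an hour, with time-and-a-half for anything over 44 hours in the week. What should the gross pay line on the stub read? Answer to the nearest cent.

$829.04

Mon: 09:23–20:13 = 10 h 50 min; less 45 min break → 10 h 5 min
Tue: 09:05–20:09 = 11 h 4 min; less 45 min break → 10 h 19 min
Wed: 06:09–14:04 = 7 h 55 min; less 45 min break → 7 h 10 min
Thu: 08:17–17:48 = 9 h 31 min; less 45 min break → 8 h 46 min
Fri: 06:09–13:29 = 7 h 20 min; less 45 min break → 6 h 35 min
Sat: 07:32–18:09 = 10 h 37 min; less 45 min break → 9 h 52 min
Total worked: 52 h 47 min = 3167 min.
Regular 44 h 0 min = 2640 min at $14.50/h; overtime 8 h 47 min = 527 min at $21.75/h.
Pay = (2640 × $14.50 + 527 × $21.75) ÷ 60 = $829.04.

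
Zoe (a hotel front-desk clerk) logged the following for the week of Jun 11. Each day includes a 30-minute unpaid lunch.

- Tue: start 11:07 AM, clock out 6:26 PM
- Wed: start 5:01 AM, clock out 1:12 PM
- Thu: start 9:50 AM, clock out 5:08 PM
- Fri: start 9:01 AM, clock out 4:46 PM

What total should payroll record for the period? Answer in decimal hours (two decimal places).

28.55 hours

Tue: 11:07 AM–6:26 PM = 7 h 19 min; less 30 min break → 6 h 49 min
Wed: 5:01 AM–1:12 PM = 8 h 11 min; less 30 min break → 7 h 41 min
Thu: 9:50 AM–5:08 PM = 7 h 18 min; less 30 min break → 6 h 48 min
Fri: 9:01 AM–4:46 PM = 7 h 45 min; less 30 min break → 7 h 15 min
Total: 6 h 49 min + 7 h 41 min + 6 h 48 min + 7 h 15 min = 28 h 33 min.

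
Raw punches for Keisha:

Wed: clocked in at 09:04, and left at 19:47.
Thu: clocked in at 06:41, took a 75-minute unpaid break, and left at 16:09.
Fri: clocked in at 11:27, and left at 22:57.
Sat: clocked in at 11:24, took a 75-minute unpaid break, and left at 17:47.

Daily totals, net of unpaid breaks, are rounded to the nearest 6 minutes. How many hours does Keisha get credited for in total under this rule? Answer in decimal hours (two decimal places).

35.50 hours

Wed: 09:04–19:47 = 10 h 43 min → rounds to 10 h 42 min
Thu: 06:41–16:09 = 9 h 28 min − 75 min = 8 h 13 min → rounds to 8 h 12 min
Fri: 11:27–22:57 = 11 h 30 min → rounds to 11 h 30 min
Sat: 11:24–17:47 = 6 h 23 min − 75 min = 5 h 8 min → rounds to 5 h 6 min
Total credited: 35 h 30 min.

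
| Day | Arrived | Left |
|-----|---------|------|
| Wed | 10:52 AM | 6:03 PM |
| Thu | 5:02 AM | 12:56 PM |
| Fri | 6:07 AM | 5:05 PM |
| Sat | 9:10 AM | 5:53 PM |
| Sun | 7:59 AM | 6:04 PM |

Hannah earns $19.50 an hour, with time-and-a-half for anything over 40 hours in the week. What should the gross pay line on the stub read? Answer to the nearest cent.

Wed: 10:52 AM–6:03 PM = 7 h 11 min
Thu: 5:02 AM–12:56 PM = 7 h 54 min
Fri: 6:07 AM–5:05 PM = 10 h 58 min
Sat: 9:10 AM–5:53 PM = 8 h 43 min
Sun: 7:59 AM–6:04 PM = 10 h 5 min
Total worked: 44 h 51 min = 2691 min.
Regular 40 h 0 min = 2400 min at $19.50/h; overtime 4 h 51 min = 291 min at $29.25/h.
Pay = (2400 × $19.50 + 291 × $29.25) ÷ 60 = $921.86.

$921.86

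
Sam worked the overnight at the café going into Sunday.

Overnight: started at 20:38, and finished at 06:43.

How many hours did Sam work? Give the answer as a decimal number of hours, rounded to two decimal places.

Overnight: 20:38 → midnight = 3 h 22 min; midnight → 06:43 = 6 h 43 min; span 10 h 5 min

10.08 hours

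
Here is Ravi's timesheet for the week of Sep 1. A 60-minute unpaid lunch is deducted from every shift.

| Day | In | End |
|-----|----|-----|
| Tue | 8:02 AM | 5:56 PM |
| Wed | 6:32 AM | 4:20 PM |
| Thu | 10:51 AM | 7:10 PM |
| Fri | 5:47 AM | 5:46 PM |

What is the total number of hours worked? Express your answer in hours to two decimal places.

Tue: 8:02 AM–5:56 PM = 9 h 54 min; less 60 min break → 8 h 54 min
Wed: 6:32 AM–4:20 PM = 9 h 48 min; less 60 min break → 8 h 48 min
Thu: 10:51 AM–7:10 PM = 8 h 19 min; less 60 min break → 7 h 19 min
Fri: 5:47 AM–5:46 PM = 11 h 59 min; less 60 min break → 10 h 59 min
Total: 8 h 54 min + 8 h 48 min + 7 h 19 min + 10 h 59 min = 36 h 0 min.

36.00 hours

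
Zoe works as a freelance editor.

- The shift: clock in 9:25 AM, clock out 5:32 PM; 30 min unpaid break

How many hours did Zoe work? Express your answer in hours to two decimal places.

7.62 hours

The shift: 9:25 AM–5:32 PM = 8 h 7 min; less 30 min break → 7 h 37 min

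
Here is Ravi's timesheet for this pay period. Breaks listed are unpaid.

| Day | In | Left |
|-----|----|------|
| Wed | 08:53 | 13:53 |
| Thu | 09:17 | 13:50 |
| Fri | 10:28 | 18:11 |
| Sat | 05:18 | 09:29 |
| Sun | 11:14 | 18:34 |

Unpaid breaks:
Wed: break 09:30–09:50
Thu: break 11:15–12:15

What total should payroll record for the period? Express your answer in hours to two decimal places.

Wed: 08:53–13:53 = 5 h 0 min; less 20 min break → 4 h 40 min
Thu: 09:17–13:50 = 4 h 33 min; less 60 min break → 3 h 33 min
Fri: 10:28–18:11 = 7 h 43 min
Sat: 05:18–09:29 = 4 h 11 min
Sun: 11:14–18:34 = 7 h 20 min
Total: 4 h 40 min + 3 h 33 min + 7 h 43 min + 4 h 11 min + 7 h 20 min = 27 h 27 min.

27.45 hours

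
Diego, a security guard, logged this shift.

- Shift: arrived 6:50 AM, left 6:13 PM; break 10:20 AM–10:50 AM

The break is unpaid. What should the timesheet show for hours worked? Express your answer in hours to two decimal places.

10.88 hours

Shift: 6:50 AM–6:13 PM = 11 h 23 min; less 30 min break → 10 h 53 min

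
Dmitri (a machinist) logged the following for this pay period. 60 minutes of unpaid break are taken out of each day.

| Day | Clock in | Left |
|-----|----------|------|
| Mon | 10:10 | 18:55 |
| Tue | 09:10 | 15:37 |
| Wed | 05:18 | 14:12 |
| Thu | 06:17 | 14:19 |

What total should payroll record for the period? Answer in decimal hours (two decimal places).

28.13 hours

Mon: 10:10–18:55 = 8 h 45 min; less 60 min break → 7 h 45 min
Tue: 09:10–15:37 = 6 h 27 min; less 60 min break → 5 h 27 min
Wed: 05:18–14:12 = 8 h 54 min; less 60 min break → 7 h 54 min
Thu: 06:17–14:19 = 8 h 2 min; less 60 min break → 7 h 2 min
Total: 7 h 45 min + 5 h 27 min + 7 h 54 min + 7 h 2 min = 28 h 8 min.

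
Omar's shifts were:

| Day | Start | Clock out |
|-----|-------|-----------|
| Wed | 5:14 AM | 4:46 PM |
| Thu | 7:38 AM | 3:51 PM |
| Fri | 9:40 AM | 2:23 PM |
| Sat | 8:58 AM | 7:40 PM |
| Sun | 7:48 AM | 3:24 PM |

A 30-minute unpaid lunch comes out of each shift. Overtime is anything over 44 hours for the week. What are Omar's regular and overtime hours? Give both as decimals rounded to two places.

Wed: 5:14 AM–4:46 PM = 11 h 32 min; less 30 min break → 11 h 2 min
Thu: 7:38 AM–3:51 PM = 8 h 13 min; less 30 min break → 7 h 43 min
Fri: 9:40 AM–2:23 PM = 4 h 43 min; less 30 min break → 4 h 13 min
Sat: 8:58 AM–7:40 PM = 10 h 42 min; less 30 min break → 10 h 12 min
Sun: 7:48 AM–3:24 PM = 7 h 36 min; less 30 min break → 7 h 6 min
Total worked: 40 h 16 min = 40.27 h.
Threshold 44 h → overtime 0 h 0 min, regular 40 h 16 min.

Regular 40.27 hours, overtime 0.00 hours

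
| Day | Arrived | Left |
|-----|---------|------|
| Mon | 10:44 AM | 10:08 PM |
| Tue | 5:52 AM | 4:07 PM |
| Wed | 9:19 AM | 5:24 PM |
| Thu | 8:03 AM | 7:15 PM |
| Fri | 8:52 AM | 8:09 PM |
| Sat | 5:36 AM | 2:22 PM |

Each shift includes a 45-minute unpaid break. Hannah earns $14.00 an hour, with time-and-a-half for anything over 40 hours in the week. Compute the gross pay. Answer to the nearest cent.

$906.15

Mon: 10:44 AM–10:08 PM = 11 h 24 min; less 45 min break → 10 h 39 min
Tue: 5:52 AM–4:07 PM = 10 h 15 min; less 45 min break → 9 h 30 min
Wed: 9:19 AM–5:24 PM = 8 h 5 min; less 45 min break → 7 h 20 min
Thu: 8:03 AM–7:15 PM = 11 h 12 min; less 45 min break → 10 h 27 min
Fri: 8:52 AM–8:09 PM = 11 h 17 min; less 45 min break → 10 h 32 min
Sat: 5:36 AM–2:22 PM = 8 h 46 min; less 45 min break → 8 h 1 min
Total worked: 56 h 29 min = 3389 min.
Regular 40 h 0 min = 2400 min at $14.00/h; overtime 16 h 29 min = 989 min at $21.00/h.
Pay = (2400 × $14.00 + 989 × $21.00) ÷ 60 = $906.15.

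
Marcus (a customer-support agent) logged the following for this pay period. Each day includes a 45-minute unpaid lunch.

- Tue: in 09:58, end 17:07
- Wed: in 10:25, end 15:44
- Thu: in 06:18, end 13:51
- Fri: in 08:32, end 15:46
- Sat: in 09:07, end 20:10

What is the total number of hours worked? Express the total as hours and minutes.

34 h 33 min

Tue: 09:58–17:07 = 7 h 9 min; less 45 min break → 6 h 24 min
Wed: 10:25–15:44 = 5 h 19 min; less 45 min break → 4 h 34 min
Thu: 06:18–13:51 = 7 h 33 min; less 45 min break → 6 h 48 min
Fri: 08:32–15:46 = 7 h 14 min; less 45 min break → 6 h 29 min
Sat: 09:07–20:10 = 11 h 3 min; less 45 min break → 10 h 18 min
Total: 6 h 24 min + 4 h 34 min + 6 h 48 min + 6 h 29 min + 10 h 18 min = 34 h 33 min.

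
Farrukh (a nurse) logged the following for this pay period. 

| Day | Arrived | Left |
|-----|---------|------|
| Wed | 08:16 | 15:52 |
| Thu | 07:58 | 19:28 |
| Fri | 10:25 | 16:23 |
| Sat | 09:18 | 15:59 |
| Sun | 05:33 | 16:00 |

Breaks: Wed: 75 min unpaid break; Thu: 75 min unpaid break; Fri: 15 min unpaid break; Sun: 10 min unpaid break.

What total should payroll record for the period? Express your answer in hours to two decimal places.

Wed: 08:16–15:52 = 7 h 36 min; less 75 min break → 6 h 21 min
Thu: 07:58–19:28 = 11 h 30 min; less 75 min break → 10 h 15 min
Fri: 10:25–16:23 = 5 h 58 min; less 15 min break → 5 h 43 min
Sat: 09:18–15:59 = 6 h 41 min
Sun: 05:33–16:00 = 10 h 27 min; less 10 min break → 10 h 17 min
Total: 6 h 21 min + 10 h 15 min + 5 h 43 min + 6 h 41 min + 10 h 17 min = 39 h 17 min.

39.28 hours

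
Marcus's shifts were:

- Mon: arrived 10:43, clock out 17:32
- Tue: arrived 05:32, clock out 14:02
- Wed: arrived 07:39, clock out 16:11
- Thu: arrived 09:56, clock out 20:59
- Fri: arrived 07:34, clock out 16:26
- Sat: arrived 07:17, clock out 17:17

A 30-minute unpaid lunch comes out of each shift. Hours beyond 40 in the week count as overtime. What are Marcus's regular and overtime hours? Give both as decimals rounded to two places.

Regular 40.00 hours, overtime 10.77 hours

Mon: 10:43–17:32 = 6 h 49 min; less 30 min break → 6 h 19 min
Tue: 05:32–14:02 = 8 h 30 min; less 30 min break → 8 h 0 min
Wed: 07:39–16:11 = 8 h 32 min; less 30 min break → 8 h 2 min
Thu: 09:56–20:59 = 11 h 3 min; less 30 min break → 10 h 33 min
Fri: 07:34–16:26 = 8 h 52 min; less 30 min break → 8 h 22 min
Sat: 07:17–17:17 = 10 h 0 min; less 30 min break → 9 h 30 min
Total worked: 50 h 46 min = 50.77 h.
Threshold 40 h → overtime 10 h 46 min, regular 40 h 0 min.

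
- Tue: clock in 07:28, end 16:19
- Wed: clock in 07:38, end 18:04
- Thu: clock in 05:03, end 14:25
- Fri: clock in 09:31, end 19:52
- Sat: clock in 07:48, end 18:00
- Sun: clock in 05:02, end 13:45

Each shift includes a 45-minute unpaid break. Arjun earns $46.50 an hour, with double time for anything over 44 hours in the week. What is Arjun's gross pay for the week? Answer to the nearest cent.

$2921.75

Tue: 07:28–16:19 = 8 h 51 min; less 45 min break → 8 h 6 min
Wed: 07:38–18:04 = 10 h 26 min; less 45 min break → 9 h 41 min
Thu: 05:03–14:25 = 9 h 22 min; less 45 min break → 8 h 37 min
Fri: 09:31–19:52 = 10 h 21 min; less 45 min break → 9 h 36 min
Sat: 07:48–18:00 = 10 h 12 min; less 45 min break → 9 h 27 min
Sun: 05:02–13:45 = 8 h 43 min; less 45 min break → 7 h 58 min
Total worked: 53 h 25 min = 3205 min.
Regular 44 h 0 min = 2640 min at $46.50/h; overtime 9 h 25 min = 565 min at $93.00/h.
Pay = (2640 × $46.50 + 565 × $93.00) ÷ 60 = $2921.75.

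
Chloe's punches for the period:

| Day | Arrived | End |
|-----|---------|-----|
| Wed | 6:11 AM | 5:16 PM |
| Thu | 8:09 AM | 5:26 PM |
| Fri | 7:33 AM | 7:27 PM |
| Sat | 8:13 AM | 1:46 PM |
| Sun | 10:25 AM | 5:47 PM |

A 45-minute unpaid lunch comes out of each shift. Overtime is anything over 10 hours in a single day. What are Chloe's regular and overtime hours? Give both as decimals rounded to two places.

Wed: 6:11 AM–5:16 PM = 11 h 5 min; less 45 min break → 10 h 20 min
Thu: 8:09 AM–5:26 PM = 9 h 17 min; less 45 min break → 8 h 32 min
Fri: 7:33 AM–7:27 PM = 11 h 54 min; less 45 min break → 11 h 9 min
Sat: 8:13 AM–1:46 PM = 5 h 33 min; less 45 min break → 4 h 48 min
Sun: 10:25 AM–5:47 PM = 7 h 22 min; less 45 min break → 6 h 37 min
Wed reg 10 h 0 min / OT 0 h 20 min; Thu reg 8 h 32 min / OT 0 h 0 min; Fri reg 10 h 0 min / OT 1 h 9 min; Sat reg 4 h 48 min / OT 0 h 0 min; Sun reg 6 h 37 min / OT 0 h 0 min.
Totals: regular 39 h 57 min, overtime 1 h 29 min.

Regular 39.95 hours, overtime 1.48 hours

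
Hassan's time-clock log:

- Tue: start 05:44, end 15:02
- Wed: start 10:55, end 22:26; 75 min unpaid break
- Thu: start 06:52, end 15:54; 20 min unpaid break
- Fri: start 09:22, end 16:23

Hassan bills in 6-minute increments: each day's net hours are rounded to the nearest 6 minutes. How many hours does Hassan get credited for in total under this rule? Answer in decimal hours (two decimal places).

35.30 hours

Tue: 05:44–15:02 = 9 h 18 min → rounds to 9 h 18 min
Wed: 10:55–22:26 = 11 h 31 min − 75 min = 10 h 16 min → rounds to 10 h 18 min
Thu: 06:52–15:54 = 9 h 2 min − 20 min = 8 h 42 min → rounds to 8 h 42 min
Fri: 09:22–16:23 = 7 h 1 min → rounds to 7 h 0 min
Total credited: 35 h 18 min.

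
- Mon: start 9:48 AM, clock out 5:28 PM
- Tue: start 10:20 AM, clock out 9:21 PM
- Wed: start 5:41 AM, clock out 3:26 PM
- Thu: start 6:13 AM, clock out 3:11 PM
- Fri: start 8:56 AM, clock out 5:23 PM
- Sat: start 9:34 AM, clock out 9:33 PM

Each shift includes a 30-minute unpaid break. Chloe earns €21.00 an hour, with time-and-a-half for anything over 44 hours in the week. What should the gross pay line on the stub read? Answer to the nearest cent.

€1265.25

Mon: 9:48 AM–5:28 PM = 7 h 40 min; less 30 min break → 7 h 10 min
Tue: 10:20 AM–9:21 PM = 11 h 1 min; less 30 min break → 10 h 31 min
Wed: 5:41 AM–3:26 PM = 9 h 45 min; less 30 min break → 9 h 15 min
Thu: 6:13 AM–3:11 PM = 8 h 58 min; less 30 min break → 8 h 28 min
Fri: 8:56 AM–5:23 PM = 8 h 27 min; less 30 min break → 7 h 57 min
Sat: 9:34 AM–9:33 PM = 11 h 59 min; less 30 min break → 11 h 29 min
Total worked: 54 h 50 min = 3290 min.
Regular 44 h 0 min = 2640 min at €21.00/h; overtime 10 h 50 min = 650 min at €31.50/h.
Pay = (2640 × €21.00 + 650 × €31.50) ÷ 60 = €1265.25.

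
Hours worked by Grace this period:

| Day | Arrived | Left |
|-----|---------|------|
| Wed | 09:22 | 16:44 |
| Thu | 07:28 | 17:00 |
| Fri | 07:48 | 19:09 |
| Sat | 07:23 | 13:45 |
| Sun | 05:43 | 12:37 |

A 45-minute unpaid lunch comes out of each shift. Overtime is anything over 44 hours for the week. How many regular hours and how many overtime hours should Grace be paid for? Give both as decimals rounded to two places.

Wed: 09:22–16:44 = 7 h 22 min; less 45 min break → 6 h 37 min
Thu: 07:28–17:00 = 9 h 32 min; less 45 min break → 8 h 47 min
Fri: 07:48–19:09 = 11 h 21 min; less 45 min break → 10 h 36 min
Sat: 07:23–13:45 = 6 h 22 min; less 45 min break → 5 h 37 min
Sun: 05:43–12:37 = 6 h 54 min; less 45 min break → 6 h 9 min
Total worked: 37 h 46 min = 37.77 h.
Threshold 44 h → overtime 0 h 0 min, regular 37 h 46 min.

Regular 37.77 hours, overtime 0.00 hours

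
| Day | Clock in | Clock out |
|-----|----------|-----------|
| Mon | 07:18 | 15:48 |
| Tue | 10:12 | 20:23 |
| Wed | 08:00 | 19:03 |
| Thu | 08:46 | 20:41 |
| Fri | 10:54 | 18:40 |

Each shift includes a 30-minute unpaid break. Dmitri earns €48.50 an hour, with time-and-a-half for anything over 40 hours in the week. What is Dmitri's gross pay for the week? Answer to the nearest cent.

Mon: 07:18–15:48 = 8 h 30 min; less 30 min break → 8 h 0 min
Tue: 10:12–20:23 = 10 h 11 min; less 30 min break → 9 h 41 min
Wed: 08:00–19:03 = 11 h 3 min; less 30 min break → 10 h 33 min
Thu: 08:46–20:41 = 11 h 55 min; less 30 min break → 11 h 25 min
Fri: 10:54–18:40 = 7 h 46 min; less 30 min break → 7 h 16 min
Total worked: 46 h 55 min = 2815 min.
Regular 40 h 0 min = 2400 min at €48.50/h; overtime 6 h 55 min = 415 min at €72.75/h.
Pay = (2400 × €48.50 + 415 × €72.75) ÷ 60 = €2443.19.

€2443.19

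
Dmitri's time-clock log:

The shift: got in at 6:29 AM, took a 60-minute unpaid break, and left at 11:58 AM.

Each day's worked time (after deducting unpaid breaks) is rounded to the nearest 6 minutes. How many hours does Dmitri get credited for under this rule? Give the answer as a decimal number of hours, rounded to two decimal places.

The shift: 6:29 AM–11:58 AM = 5 h 29 min − 60 min = 4 h 29 min → rounds to 4 h 30 min

4.50 hours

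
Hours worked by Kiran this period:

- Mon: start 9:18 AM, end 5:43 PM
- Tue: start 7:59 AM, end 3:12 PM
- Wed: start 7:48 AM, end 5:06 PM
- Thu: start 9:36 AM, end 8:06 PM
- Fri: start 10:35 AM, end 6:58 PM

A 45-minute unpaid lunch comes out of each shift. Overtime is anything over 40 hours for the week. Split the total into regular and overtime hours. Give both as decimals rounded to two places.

Regular 40.00 hours, overtime 0.07 hours

Mon: 9:18 AM–5:43 PM = 8 h 25 min; less 45 min break → 7 h 40 min
Tue: 7:59 AM–3:12 PM = 7 h 13 min; less 45 min break → 6 h 28 min
Wed: 7:48 AM–5:06 PM = 9 h 18 min; less 45 min break → 8 h 33 min
Thu: 9:36 AM–8:06 PM = 10 h 30 min; less 45 min break → 9 h 45 min
Fri: 10:35 AM–6:58 PM = 8 h 23 min; less 45 min break → 7 h 38 min
Total worked: 40 h 4 min = 40.07 h.
Threshold 40 h → overtime 0 h 4 min, regular 40 h 0 min.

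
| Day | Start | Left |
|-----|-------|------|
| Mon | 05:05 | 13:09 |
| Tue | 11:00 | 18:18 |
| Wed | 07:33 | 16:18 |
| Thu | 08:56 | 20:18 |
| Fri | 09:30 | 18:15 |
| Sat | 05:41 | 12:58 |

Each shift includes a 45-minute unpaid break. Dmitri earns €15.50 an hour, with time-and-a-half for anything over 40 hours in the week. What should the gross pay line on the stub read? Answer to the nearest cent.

€783.14

Mon: 05:05–13:09 = 8 h 4 min; less 45 min break → 7 h 19 min
Tue: 11:00–18:18 = 7 h 18 min; less 45 min break → 6 h 33 min
Wed: 07:33–16:18 = 8 h 45 min; less 45 min break → 8 h 0 min
Thu: 08:56–20:18 = 11 h 22 min; less 45 min break → 10 h 37 min
Fri: 09:30–18:15 = 8 h 45 min; less 45 min break → 8 h 0 min
Sat: 05:41–12:58 = 7 h 17 min; less 45 min break → 6 h 32 min
Total worked: 47 h 1 min = 2821 min.
Regular 40 h 0 min = 2400 min at €15.50/h; overtime 7 h 1 min = 421 min at €23.25/h.
Pay = (2400 × €15.50 + 421 × €23.25) ÷ 60 = €783.14.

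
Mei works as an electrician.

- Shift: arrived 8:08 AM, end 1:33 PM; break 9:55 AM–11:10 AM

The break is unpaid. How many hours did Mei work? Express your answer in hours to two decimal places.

Shift: 8:08 AM–1:33 PM = 5 h 25 min; less 75 min break → 4 h 10 min

4.17 hours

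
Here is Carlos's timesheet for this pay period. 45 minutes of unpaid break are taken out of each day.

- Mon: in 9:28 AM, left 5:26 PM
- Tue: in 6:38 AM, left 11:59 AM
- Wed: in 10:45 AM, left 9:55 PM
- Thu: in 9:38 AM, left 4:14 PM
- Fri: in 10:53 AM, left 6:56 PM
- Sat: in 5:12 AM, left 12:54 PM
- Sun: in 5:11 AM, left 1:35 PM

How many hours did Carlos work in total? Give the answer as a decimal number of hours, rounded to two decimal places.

49.98 hours

Mon: 9:28 AM–5:26 PM = 7 h 58 min; less 45 min break → 7 h 13 min
Tue: 6:38 AM–11:59 AM = 5 h 21 min; less 45 min break → 4 h 36 min
Wed: 10:45 AM–9:55 PM = 11 h 10 min; less 45 min break → 10 h 25 min
Thu: 9:38 AM–4:14 PM = 6 h 36 min; less 45 min break → 5 h 51 min
Fri: 10:53 AM–6:56 PM = 8 h 3 min; less 45 min break → 7 h 18 min
Sat: 5:12 AM–12:54 PM = 7 h 42 min; less 45 min break → 6 h 57 min
Sun: 5:11 AM–1:35 PM = 8 h 24 min; less 45 min break → 7 h 39 min
Total: 7 h 13 min + 4 h 36 min + 10 h 25 min + 5 h 51 min + 7 h 18 min + 6 h 57 min + 7 h 39 min = 49 h 59 min.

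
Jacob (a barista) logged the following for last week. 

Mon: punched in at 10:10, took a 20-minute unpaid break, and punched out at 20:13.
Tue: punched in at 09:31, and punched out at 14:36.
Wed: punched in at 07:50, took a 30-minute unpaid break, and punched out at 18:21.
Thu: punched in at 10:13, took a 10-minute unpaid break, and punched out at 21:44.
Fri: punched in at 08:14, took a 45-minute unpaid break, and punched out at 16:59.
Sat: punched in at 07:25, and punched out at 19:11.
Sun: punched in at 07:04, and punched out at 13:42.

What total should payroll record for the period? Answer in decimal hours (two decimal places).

Mon: 10:10–20:13 = 10 h 3 min; less 20 min break → 9 h 43 min
Tue: 09:31–14:36 = 5 h 5 min
Wed: 07:50–18:21 = 10 h 31 min; less 30 min break → 10 h 1 min
Thu: 10:13–21:44 = 11 h 31 min; less 10 min break → 11 h 21 min
Fri: 08:14–16:59 = 8 h 45 min; less 45 min break → 8 h 0 min
Sat: 07:25–19:11 = 11 h 46 min
Sun: 07:04–13:42 = 6 h 38 min
Total: 9 h 43 min + 5 h 5 min + 10 h 1 min + 11 h 21 min + 8 h 0 min + 11 h 46 min + 6 h 38 min = 62 h 34 min.

62.57 hours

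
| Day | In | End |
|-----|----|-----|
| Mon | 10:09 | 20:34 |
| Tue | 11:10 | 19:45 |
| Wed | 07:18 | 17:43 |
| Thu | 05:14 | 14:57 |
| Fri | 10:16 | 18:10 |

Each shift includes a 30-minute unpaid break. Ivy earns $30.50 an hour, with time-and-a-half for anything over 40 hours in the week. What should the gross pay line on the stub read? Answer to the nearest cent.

Mon: 10:09–20:34 = 10 h 25 min; less 30 min break → 9 h 55 min
Tue: 11:10–19:45 = 8 h 35 min; less 30 min break → 8 h 5 min
Wed: 07:18–17:43 = 10 h 25 min; less 30 min break → 9 h 55 min
Thu: 05:14–14:57 = 9 h 43 min; less 30 min break → 9 h 13 min
Fri: 10:16–18:10 = 7 h 54 min; less 30 min break → 7 h 24 min
Total worked: 44 h 32 min = 2672 min.
Regular 40 h 0 min = 2400 min at $30.50/h; overtime 4 h 32 min = 272 min at $45.75/h.
Pay = (2400 × $30.50 + 272 × $45.75) ÷ 60 = $1427.40.

$1427.40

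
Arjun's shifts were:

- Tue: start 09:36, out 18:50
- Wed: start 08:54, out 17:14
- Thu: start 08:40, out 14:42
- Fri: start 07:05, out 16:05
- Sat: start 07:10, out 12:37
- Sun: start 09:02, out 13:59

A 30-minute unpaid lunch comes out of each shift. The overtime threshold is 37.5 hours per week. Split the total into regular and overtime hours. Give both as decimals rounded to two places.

Regular 37.50 hours, overtime 2.50 hours

Tue: 09:36–18:50 = 9 h 14 min; less 30 min break → 8 h 44 min
Wed: 08:54–17:14 = 8 h 20 min; less 30 min break → 7 h 50 min
Thu: 08:40–14:42 = 6 h 2 min; less 30 min break → 5 h 32 min
Fri: 07:05–16:05 = 9 h 0 min; less 30 min break → 8 h 30 min
Sat: 07:10–12:37 = 5 h 27 min; less 30 min break → 4 h 57 min
Sun: 09:02–13:59 = 4 h 57 min; less 30 min break → 4 h 27 min
Total worked: 40 h 0 min = 40.00 h.
Threshold 37.5 h → overtime 2 h 30 min, regular 37 h 30 min.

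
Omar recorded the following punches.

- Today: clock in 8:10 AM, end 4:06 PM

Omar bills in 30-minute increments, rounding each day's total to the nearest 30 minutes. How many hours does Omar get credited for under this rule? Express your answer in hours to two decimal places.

Today: 8:10 AM–4:06 PM = 7 h 56 min → rounds to 8 h 0 min

8.00 hours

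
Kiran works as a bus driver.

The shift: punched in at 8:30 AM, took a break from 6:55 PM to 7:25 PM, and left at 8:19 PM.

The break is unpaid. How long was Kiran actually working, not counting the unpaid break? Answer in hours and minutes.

11 h 19 min

The shift: 8:30 AM–8:19 PM = 11 h 49 min; less 30 min break → 11 h 19 min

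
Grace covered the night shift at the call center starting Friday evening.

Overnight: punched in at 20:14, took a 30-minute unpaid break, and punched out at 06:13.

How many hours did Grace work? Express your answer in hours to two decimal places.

Overnight: 20:14 → midnight = 3 h 46 min; midnight → 06:13 = 6 h 13 min; span 9 h 59 min; less 30 min break → 9 h 29 min

9.48 hours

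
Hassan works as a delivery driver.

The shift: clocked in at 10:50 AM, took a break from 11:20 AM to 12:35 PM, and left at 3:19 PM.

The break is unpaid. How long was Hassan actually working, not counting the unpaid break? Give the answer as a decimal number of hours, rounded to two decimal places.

The shift: 10:50 AM–3:19 PM = 4 h 29 min; less 75 min break → 3 h 14 min

3.23 hours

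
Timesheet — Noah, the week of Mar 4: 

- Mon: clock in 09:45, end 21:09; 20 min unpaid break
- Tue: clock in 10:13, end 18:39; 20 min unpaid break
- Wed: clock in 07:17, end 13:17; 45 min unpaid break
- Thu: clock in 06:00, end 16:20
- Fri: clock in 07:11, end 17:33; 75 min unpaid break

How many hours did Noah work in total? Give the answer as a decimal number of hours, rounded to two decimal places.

Mon: 09:45–21:09 = 11 h 24 min; less 20 min break → 11 h 4 min
Tue: 10:13–18:39 = 8 h 26 min; less 20 min break → 8 h 6 min
Wed: 07:17–13:17 = 6 h 0 min; less 45 min break → 5 h 15 min
Thu: 06:00–16:20 = 10 h 20 min
Fri: 07:11–17:33 = 10 h 22 min; less 75 min break → 9 h 7 min
Total: 11 h 4 min + 8 h 6 min + 5 h 15 min + 10 h 20 min + 9 h 7 min = 43 h 52 min.

43.87 hours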